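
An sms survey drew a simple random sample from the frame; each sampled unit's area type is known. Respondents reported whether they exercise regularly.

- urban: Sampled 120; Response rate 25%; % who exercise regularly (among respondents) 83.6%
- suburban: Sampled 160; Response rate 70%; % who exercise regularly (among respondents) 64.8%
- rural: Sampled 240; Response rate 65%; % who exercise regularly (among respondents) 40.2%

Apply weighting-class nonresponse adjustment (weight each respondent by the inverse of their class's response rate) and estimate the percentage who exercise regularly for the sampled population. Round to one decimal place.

Each respondent's weight = sampled/responded in their class; summing within a class gives n_sampled, so:
  urban: 120 × 83.6 = 10,032
  suburban: 160 × 64.8 = 10,368
  rural: 240 × 40.2 = 9648
Adjusted estimate = 30,048 / 520 = 57.7846 → 57.8%.

57.8%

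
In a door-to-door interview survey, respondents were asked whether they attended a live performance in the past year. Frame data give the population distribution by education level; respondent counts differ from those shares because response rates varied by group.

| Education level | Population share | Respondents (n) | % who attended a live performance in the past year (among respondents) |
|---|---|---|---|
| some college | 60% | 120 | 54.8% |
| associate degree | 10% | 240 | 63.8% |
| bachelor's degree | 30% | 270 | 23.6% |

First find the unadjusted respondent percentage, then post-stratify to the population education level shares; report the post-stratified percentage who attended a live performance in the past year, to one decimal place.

46.3%

Unadjusted (pooled respondent) estimate weights by respondent counts:
  (120/630)×54.8 + (240/630)×63.8 + (270/630)×23.6 = 44.8571%
Reweighting by population education level shares:
  0.6×54.8 + 0.1×63.8 + 0.3×23.6 = 46.34%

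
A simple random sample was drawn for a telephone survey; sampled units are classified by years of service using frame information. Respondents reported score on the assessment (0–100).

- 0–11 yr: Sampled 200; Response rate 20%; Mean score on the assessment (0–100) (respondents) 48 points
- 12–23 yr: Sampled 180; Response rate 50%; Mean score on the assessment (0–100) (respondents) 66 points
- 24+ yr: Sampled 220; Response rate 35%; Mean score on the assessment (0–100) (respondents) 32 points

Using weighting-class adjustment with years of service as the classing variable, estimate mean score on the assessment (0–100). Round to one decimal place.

47.5

With weight = n_sampled/n_responded per class, the weighted class total is n_sampled:
  0–11 yr: 200 × 48 = 9600
  12–23 yr: 180 × 66 = 11,880
  24+ yr: 220 × 32 = 7040
Adjusted estimate = 28,520 / 600 = 47.5333 → 47.5.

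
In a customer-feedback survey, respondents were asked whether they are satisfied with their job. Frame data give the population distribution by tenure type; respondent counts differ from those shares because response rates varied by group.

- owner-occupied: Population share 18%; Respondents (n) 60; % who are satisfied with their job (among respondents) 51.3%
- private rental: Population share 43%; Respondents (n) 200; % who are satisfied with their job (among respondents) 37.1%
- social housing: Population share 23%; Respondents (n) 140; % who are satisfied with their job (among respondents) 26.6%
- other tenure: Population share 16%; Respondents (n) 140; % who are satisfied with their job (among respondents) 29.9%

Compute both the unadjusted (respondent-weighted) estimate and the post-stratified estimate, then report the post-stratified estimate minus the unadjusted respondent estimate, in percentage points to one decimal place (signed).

+2.0 percentage points

Unadjusted (pooled respondent) estimate weights by respondent counts:
  (60/540)×51.3 + (200/540)×37.1 + (140/540)×26.6 + (140/540)×29.9 = 34.0889%
Post-stratified estimate weights by population shares:
  0.18×51.3 + 0.43×37.1 + 0.23×26.6 + 0.16×29.9 = 36.089%
Difference = 36.089 − 34.0889 = 2.0001 pp.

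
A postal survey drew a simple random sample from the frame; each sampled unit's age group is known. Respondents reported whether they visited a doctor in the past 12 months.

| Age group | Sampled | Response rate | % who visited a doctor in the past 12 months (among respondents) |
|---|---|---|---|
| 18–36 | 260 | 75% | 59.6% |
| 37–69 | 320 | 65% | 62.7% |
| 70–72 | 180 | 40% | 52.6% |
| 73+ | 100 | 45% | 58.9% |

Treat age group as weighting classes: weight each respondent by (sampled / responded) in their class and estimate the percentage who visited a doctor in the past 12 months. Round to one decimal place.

Weighting each respondent by the inverse class response rate inflates each class back to its sampled size, so the class weight is n_sampled:
  18–36: 260 × 59.6 = 15,496
  37–69: 320 × 62.7 = 20,064
  70–72: 180 × 52.6 = 9468
  73+: 100 × 58.9 = 5890
Adjusted estimate = 50,918 / 860 = 59.207 → 59.2%.

59.2%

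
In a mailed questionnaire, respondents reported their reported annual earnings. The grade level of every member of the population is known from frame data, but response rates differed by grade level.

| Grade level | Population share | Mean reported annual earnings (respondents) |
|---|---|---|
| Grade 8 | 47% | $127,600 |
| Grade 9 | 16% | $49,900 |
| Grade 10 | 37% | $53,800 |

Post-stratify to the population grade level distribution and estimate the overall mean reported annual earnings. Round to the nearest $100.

$87,900

Post-stratification weights by population share, not respondent share:
  Grade 8: 0.47 × 127,600 = 59,972
  Grade 9: 0.16 × 49,900 = 7984
  Grade 10: 0.37 × 53,800 = 19,906
Post-stratified estimate = 87,862 → $87,900.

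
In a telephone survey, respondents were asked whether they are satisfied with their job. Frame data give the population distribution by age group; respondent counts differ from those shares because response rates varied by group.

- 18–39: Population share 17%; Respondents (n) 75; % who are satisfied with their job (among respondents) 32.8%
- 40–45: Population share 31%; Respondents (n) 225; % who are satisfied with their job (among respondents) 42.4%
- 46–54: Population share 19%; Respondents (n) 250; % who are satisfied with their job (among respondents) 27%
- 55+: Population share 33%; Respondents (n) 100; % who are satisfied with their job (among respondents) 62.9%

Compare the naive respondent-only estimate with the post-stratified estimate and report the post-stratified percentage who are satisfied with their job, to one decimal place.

Naive respondent-only estimate (weights = respondent counts):
  (75/650)×32.8 + (225/650)×42.4 + (250/650)×27 + (100/650)×62.9 = 38.5231%
Post-stratified estimate weights by population shares:
  0.17×32.8 + 0.31×42.4 + 0.19×27 + 0.33×62.9 = 44.607%

44.6%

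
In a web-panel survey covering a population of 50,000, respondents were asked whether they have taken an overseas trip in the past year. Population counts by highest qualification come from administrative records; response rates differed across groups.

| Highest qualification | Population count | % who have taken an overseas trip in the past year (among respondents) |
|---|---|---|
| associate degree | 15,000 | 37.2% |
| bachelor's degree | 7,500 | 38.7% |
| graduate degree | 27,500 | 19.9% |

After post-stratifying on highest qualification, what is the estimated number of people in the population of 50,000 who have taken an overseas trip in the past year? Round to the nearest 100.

Apply each group's respondent rate to its population count:
  associate degree: 15,000 × 37.2% = 5580
  bachelor's degree: 7,500 × 38.7% = 2902.5
  graduate degree: 27,500 × 19.9% = 5472.5
Estimated total = 13,955 → 14,000.

14,000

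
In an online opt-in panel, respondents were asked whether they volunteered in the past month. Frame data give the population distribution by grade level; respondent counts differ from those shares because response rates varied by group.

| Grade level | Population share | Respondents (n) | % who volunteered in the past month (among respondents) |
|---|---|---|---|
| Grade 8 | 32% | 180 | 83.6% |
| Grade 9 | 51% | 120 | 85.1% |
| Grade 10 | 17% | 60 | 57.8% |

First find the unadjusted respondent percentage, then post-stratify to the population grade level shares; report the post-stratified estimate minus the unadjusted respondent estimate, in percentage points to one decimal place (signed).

Unadjusted (pooled respondent) estimate weights by respondent counts:
  (180/360)×83.6 + (120/360)×85.1 + (60/360)×57.8 = 79.8%
Post-stratifying to population shares instead:
  0.32×83.6 + 0.51×85.1 + 0.17×57.8 = 79.979%
Difference = 79.979 − 79.8 = 0.179 pp.

+0.2 percentage points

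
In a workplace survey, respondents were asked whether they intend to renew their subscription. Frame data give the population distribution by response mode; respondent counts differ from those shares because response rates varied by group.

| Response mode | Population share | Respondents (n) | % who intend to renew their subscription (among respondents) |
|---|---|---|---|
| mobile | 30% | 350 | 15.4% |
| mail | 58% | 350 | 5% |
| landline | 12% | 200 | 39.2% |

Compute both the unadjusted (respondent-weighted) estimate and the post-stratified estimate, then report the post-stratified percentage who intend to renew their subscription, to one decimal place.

Naive respondent-only estimate (weights = respondent counts):
  (350/900)×15.4 + (350/900)×5 + (200/900)×39.2 = 16.6444%
Post-stratified estimate weights by population shares:
  0.3×15.4 + 0.58×5 + 0.12×39.2 = 12.224%

12.2%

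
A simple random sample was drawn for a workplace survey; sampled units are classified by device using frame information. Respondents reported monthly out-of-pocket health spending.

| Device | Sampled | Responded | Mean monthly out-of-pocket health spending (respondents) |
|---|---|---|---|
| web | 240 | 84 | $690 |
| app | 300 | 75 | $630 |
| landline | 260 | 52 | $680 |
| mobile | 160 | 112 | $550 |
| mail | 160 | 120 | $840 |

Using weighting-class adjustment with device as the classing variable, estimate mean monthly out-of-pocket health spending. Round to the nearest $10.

Class response rates: web 84/240 = 35%, app 75/300 = 25%, landline 52/260 = 20%, mobile 112/160 = 70%, mail 120/160 = 75%.
Inverse-response-rate weighting restores each class to its sampled count, so class totals weight by n_sampled:
  web: 240 × 690 = 165,600
  app: 300 × 630 = 189,000
  landline: 260 × 680 = 176,800
  mobile: 160 × 550 = 88,000
  mail: 160 × 840 = 134,400
Adjusted estimate = 753,800 / 1,120 = 673.036 → $670.

$670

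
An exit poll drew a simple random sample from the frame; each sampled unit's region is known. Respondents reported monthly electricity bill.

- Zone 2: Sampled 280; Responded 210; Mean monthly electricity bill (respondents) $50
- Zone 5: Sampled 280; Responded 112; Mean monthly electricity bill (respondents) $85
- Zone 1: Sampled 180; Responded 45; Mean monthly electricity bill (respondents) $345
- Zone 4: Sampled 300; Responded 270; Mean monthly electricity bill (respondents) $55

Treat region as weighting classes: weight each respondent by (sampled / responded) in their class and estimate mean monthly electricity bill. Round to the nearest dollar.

$112

Response rates by class: Zone 2 210/280 = 75%, Zone 5 112/280 = 40%, Zone 1 45/180 = 25%, Zone 4 270/300 = 90%.
Weighting each respondent by the inverse class response rate inflates each class back to its sampled size, so the class weight is n_sampled:
  Zone 2: 280 × 50 = 14,000
  Zone 5: 280 × 85 = 23,800
  Zone 1: 180 × 345 = 62,100
  Zone 4: 300 × 55 = 16,500
Adjusted estimate = 116,400 / 1,040 = 111.923 → $112.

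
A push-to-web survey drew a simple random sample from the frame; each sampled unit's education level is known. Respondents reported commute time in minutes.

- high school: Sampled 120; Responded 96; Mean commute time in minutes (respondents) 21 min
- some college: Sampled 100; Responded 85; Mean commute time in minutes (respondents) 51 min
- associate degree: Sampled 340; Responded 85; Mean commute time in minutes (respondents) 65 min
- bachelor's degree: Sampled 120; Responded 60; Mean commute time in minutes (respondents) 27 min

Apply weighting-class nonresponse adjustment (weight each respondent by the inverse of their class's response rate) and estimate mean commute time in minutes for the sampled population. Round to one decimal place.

Class response rates: high school 96/120 = 80%, some college 85/100 = 85%, associate degree 85/340 = 25%, bachelor's degree 60/120 = 50%.
Inverse-response-rate weighting restores each class to its sampled count, so class totals weight by n_sampled:
  high school: 120 × 21 = 2520
  some college: 100 × 51 = 5100
  associate degree: 340 × 65 = 22,100
  bachelor's degree: 120 × 27 = 3240
Adjusted estimate = 32,960 / 680 = 48.4706 → 48.5.

48.5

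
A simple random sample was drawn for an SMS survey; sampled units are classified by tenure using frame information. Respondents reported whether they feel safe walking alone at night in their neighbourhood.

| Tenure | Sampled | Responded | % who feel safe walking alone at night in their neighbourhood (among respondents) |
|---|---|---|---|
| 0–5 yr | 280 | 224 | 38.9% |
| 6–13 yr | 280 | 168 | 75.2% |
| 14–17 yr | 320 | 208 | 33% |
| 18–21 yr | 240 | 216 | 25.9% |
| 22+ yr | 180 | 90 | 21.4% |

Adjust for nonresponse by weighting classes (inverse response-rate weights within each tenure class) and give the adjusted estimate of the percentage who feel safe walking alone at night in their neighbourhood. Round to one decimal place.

40.4%

Response rates by class: 0–5 yr 224/280 = 80%, 6–13 yr 168/280 = 60%, 14–17 yr 208/320 = 65%, 18–21 yr 216/240 = 90%, 22+ yr 90/180 = 50%.
Inverse-response-rate weighting restores each class to its sampled count, so class totals weight by n_sampled:
  0–5 yr: 280 × 38.9 = 10,892
  6–13 yr: 280 × 75.2 = 21,056
  14–17 yr: 320 × 33 = 10,560
  18–21 yr: 240 × 25.9 = 6216
  22+ yr: 180 × 21.4 = 3852
Adjusted estimate = 52,576 / 1,300 = 40.4431 → 40.4%.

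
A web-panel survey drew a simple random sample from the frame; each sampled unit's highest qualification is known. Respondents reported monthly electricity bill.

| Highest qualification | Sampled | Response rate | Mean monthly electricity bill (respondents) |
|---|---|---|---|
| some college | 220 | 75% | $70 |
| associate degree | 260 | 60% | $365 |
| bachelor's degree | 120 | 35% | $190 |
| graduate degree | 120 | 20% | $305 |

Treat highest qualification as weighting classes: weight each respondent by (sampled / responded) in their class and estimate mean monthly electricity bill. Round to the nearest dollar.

Weighting each respondent by the inverse class response rate inflates each class back to its sampled size, so the class weight is n_sampled:
  some college: 220 × 70 = 15,400
  associate degree: 260 × 365 = 94,900
  bachelor's degree: 120 × 190 = 22,800
  graduate degree: 120 × 305 = 36,600
Adjusted estimate = 169,700 / 720 = 235.694 → $236.

$236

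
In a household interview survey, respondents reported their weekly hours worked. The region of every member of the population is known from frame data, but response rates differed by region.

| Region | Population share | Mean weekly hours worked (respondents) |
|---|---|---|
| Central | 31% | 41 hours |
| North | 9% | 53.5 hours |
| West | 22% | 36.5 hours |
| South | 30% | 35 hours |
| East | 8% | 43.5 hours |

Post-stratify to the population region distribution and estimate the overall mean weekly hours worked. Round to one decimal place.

Reweight to the known region distribution:
  Central: 0.31 × 41 = 12.71
  North: 0.09 × 53.5 = 4.815
  West: 0.22 × 36.5 = 8.03
  South: 0.3 × 35 = 10.5
  East: 0.08 × 43.5 = 3.48
Post-stratified estimate = 39.535 → 39.5.

39.5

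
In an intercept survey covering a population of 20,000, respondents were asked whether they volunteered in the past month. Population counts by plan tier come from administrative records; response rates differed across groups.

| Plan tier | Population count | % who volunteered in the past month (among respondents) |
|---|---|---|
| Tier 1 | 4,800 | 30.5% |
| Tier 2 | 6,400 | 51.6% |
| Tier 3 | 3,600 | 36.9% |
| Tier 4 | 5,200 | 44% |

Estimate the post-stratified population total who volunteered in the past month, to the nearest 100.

Each cell contributes its population count × the respondent rate:
  Tier 1: 4,800 × 30.5% = 1464
  Tier 2: 6,400 × 51.6% = 3302.4
  Tier 3: 3,600 × 36.9% = 1328.4
  Tier 4: 5,200 × 44% = 2288
Estimated total = 8382.8 → 8,400.

8,400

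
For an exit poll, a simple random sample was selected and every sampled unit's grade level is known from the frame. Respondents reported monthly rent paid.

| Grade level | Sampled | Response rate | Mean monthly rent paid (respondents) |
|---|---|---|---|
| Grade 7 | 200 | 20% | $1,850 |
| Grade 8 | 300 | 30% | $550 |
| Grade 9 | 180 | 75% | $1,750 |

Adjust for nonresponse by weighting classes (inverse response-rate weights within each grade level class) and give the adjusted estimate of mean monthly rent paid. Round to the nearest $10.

Weighting each respondent by the inverse class response rate inflates each class back to its sampled size, so the class weight is n_sampled:
  Grade 7: 200 × 1850 = 370,000
  Grade 8: 300 × 550 = 165,000
  Grade 9: 180 × 1750 = 315,000
Adjusted estimate = 850,000 / 680 = 1250 → $1,250.

$1,250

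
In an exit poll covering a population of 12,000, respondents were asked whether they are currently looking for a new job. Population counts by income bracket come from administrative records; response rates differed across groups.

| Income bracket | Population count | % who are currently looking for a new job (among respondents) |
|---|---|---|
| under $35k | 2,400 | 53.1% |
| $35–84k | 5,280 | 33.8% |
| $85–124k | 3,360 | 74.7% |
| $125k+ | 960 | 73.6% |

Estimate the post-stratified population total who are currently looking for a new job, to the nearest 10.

6,280

Each cell contributes its population count × the respondent rate:
  under $35k: 2,400 × 53.1% = 1274.4
  $35–84k: 5,280 × 33.8% = 1784.64
  $85–124k: 3,360 × 74.7% = 2509.92
  $125k+: 960 × 73.6% = 706.56
Estimated total = 6275.52 → 6,280.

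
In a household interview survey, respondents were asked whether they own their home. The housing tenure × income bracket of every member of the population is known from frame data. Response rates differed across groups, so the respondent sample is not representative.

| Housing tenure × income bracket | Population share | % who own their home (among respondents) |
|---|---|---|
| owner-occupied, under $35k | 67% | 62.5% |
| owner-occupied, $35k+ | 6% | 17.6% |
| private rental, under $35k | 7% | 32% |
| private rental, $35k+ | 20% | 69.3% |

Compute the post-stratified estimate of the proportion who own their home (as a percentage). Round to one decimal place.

Weight each group's respondent value by its population share:
  owner-occupied, under $35k: 0.67 × 62.5 = 41.875
  owner-occupied, $35k+: 0.06 × 17.6 = 1.056
  private rental, under $35k: 0.07 × 32 = 2.24
  private rental, $35k+: 0.2 × 69.3 = 13.86
Post-stratified estimate = 59.031 → 59.0%.

59.0%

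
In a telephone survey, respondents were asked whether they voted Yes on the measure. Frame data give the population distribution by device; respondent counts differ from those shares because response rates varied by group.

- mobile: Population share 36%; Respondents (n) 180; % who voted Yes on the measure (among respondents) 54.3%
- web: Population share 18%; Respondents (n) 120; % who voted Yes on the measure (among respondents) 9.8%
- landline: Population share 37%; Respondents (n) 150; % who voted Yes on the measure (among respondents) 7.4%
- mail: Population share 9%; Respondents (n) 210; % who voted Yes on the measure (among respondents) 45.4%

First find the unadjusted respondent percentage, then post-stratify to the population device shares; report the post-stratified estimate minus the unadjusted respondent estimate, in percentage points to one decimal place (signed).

-4.6 percentage points

Unadjusted (pooled respondent) estimate weights by respondent counts:
  (180/660)×54.3 + (120/660)×9.8 + (150/660)×7.4 + (210/660)×45.4 = 32.7182%
Reweighting by population device shares:
  0.36×54.3 + 0.18×9.8 + 0.37×7.4 + 0.09×45.4 = 28.136%
Difference = 28.136 − 32.7182 = -4.5822 pp.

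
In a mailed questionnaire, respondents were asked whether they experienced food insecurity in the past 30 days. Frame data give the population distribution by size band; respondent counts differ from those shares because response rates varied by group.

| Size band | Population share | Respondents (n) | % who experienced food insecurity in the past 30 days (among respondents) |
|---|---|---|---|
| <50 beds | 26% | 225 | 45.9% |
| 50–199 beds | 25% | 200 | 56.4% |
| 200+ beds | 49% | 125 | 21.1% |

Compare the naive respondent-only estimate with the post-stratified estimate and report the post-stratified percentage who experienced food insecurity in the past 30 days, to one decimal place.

Naive respondent-only estimate (weights = respondent counts):
  (225/550)×45.9 + (200/550)×56.4 + (125/550)×21.1 = 44.0818%
Post-stratified estimate weights by population shares:
  0.26×45.9 + 0.25×56.4 + 0.49×21.1 = 36.373%

36.4%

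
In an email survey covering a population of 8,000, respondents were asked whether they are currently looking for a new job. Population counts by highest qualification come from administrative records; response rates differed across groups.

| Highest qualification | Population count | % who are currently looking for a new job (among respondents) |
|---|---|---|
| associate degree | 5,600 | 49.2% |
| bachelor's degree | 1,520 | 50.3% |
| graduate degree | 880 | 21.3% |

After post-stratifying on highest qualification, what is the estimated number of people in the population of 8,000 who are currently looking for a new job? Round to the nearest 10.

Each cell contributes its population count × the respondent rate:
  associate degree: 5,600 × 49.2% = 2755.2
  bachelor's degree: 1,520 × 50.3% = 764.56
  graduate degree: 880 × 21.3% = 187.44
Estimated total = 3707.2 → 3,710.

3,710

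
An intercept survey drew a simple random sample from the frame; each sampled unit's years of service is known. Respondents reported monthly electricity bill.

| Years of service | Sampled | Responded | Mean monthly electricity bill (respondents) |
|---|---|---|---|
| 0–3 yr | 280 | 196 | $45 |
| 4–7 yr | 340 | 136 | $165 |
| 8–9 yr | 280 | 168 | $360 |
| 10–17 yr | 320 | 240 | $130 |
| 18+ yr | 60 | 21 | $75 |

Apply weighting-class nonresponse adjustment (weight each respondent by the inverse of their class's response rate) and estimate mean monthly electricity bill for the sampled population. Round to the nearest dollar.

$168

Class response rates: 0–3 yr 196/280 = 70%, 4–7 yr 136/340 = 40%, 8–9 yr 168/280 = 60%, 10–17 yr 240/320 = 75%, 18+ yr 21/60 = 35%.
With weight = n_sampled/n_responded per class, the weighted class total is n_sampled:
  0–3 yr: 280 × 45 = 12,600
  4–7 yr: 340 × 165 = 56,100
  8–9 yr: 280 × 360 = 100,800
  10–17 yr: 320 × 130 = 41,600
  18+ yr: 60 × 75 = 4500
Adjusted estimate = 215,600 / 1,280 = 168.438 → $168.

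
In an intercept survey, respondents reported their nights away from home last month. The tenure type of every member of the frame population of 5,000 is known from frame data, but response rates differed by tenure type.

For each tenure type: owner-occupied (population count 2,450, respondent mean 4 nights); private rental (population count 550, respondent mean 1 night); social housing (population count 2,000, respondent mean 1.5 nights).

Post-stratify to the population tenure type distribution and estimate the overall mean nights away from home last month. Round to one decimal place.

Weight each group's respondent value by its population share:
  owner-occupied: (2,450/5,000) × 4 = 1.96
  private rental: (550/5,000) × 1 = 0.11
  social housing: (2,000/5,000) × 1.5 = 0.6
Post-stratified estimate = 2.67 → 2.7.

2.7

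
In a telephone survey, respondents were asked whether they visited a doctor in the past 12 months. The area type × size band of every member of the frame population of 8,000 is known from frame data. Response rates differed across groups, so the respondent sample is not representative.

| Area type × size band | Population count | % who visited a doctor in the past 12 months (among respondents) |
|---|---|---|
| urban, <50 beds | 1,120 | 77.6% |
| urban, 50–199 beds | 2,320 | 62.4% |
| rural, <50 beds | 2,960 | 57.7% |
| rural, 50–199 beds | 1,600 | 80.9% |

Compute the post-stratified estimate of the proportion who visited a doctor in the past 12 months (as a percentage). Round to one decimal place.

66.5%

Each cell contributes population-share × respondent value:
  urban, <50 beds: (1,120/8,000) × 77.6 = 10.864
  urban, 50–199 beds: (2,320/8,000) × 62.4 = 18.096
  rural, <50 beds: (2,960/8,000) × 57.7 = 21.349
  rural, 50–199 beds: (1,600/8,000) × 80.9 = 16.18
Post-stratified estimate = 66.489 → 66.5%.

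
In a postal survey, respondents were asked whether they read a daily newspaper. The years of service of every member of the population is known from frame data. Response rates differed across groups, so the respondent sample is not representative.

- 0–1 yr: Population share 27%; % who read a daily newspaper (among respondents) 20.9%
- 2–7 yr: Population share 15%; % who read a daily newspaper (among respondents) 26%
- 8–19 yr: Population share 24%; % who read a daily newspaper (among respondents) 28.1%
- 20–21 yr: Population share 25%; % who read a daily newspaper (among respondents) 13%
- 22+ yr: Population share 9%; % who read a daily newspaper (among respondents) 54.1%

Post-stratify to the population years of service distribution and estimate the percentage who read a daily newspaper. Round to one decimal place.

24.4%

Reweight to the known years of service distribution:
  0–1 yr: 0.27 × 20.9 = 5.643
  2–7 yr: 0.15 × 26 = 3.9
  8–19 yr: 0.24 × 28.1 = 6.744
  20–21 yr: 0.25 × 13 = 3.25
  22+ yr: 0.09 × 54.1 = 4.869
Post-stratified estimate = 24.406 → 24.4%.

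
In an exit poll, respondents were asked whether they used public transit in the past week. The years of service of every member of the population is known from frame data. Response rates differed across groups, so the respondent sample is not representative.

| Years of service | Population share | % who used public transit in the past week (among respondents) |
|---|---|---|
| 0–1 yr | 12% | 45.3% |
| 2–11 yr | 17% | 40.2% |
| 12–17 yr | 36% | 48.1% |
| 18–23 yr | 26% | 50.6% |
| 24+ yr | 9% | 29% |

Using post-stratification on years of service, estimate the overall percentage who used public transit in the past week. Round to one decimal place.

45.4%

Each cell contributes population-share × respondent value:
  0–1 yr: 0.12 × 45.3 = 5.436
  2–11 yr: 0.17 × 40.2 = 6.834
  12–17 yr: 0.36 × 48.1 = 17.316
  18–23 yr: 0.26 × 50.6 = 13.156
  24+ yr: 0.09 × 29 = 2.61
Post-stratified estimate = 45.352 → 45.4%.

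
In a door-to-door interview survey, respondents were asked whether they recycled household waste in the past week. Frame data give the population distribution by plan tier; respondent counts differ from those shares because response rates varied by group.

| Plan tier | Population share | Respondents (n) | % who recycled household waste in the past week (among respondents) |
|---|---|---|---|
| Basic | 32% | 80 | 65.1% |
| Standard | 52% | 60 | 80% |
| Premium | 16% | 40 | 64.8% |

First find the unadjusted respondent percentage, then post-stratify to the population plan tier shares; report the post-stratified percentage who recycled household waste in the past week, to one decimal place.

Unadjusted (pooled respondent) estimate weights by respondent counts:
  (80/180)×65.1 + (60/180)×80 + (40/180)×64.8 = 70%
Post-stratifying to population shares instead:
  0.32×65.1 + 0.52×80 + 0.16×64.8 = 72.8%

72.8%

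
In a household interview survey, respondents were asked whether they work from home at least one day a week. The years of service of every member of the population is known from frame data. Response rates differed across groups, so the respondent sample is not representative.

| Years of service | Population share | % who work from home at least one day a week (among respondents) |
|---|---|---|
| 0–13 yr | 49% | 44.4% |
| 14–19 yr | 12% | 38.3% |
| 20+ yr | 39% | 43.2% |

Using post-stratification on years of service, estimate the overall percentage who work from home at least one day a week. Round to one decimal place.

43.2%

Reweight to the known years of service distribution:
  0–13 yr: 0.49 × 44.4 = 21.756
  14–19 yr: 0.12 × 38.3 = 4.596
  20+ yr: 0.39 × 43.2 = 16.848
Post-stratified estimate = 43.2 → 43.2%.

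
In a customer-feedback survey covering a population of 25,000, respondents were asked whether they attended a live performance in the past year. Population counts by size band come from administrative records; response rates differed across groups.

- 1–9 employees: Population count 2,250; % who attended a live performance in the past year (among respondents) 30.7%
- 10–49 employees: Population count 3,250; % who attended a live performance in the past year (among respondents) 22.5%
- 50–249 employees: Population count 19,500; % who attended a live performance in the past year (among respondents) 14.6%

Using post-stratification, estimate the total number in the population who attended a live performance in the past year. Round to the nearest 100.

Each cell contributes its population count × the respondent rate:
  1–9 employees: 2,250 × 30.7% = 690.75
  10–49 employees: 3,250 × 22.5% = 731.25
  50–249 employees: 19,500 × 14.6% = 2847
Estimated total = 4269 → 4,300.

4,300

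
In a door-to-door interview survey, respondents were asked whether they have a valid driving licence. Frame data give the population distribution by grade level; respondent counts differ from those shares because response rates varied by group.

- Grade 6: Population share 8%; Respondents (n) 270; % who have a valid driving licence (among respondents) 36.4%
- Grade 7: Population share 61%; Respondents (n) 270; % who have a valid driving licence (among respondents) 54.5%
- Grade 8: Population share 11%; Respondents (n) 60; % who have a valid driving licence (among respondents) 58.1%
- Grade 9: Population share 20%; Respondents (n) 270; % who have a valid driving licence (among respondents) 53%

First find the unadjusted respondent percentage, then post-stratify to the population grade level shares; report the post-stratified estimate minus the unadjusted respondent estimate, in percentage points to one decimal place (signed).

Unadjusted (pooled respondent) estimate weights by respondent counts:
  (270/870)×36.4 + (270/870)×54.5 + (60/870)×58.1 + (270/870)×53 = 48.6655%
Post-stratified estimate weights by population shares:
  0.08×36.4 + 0.61×54.5 + 0.11×58.1 + 0.2×53 = 53.148%
Difference = 53.148 − 48.6655 = 4.4825 pp.

+4.5 percentage points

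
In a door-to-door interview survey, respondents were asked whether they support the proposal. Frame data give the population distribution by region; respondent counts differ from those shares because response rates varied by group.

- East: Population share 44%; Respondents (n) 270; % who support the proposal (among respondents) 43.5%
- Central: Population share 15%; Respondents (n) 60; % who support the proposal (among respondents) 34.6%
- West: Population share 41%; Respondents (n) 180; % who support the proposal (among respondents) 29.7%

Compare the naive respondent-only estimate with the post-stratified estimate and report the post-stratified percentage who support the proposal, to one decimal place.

36.5%

Without adjustment, the pooled respondent share is:
  (270/510)×43.5 + (60/510)×34.6 + (180/510)×29.7 = 37.5824%
Post-stratifying to population shares instead:
  0.44×43.5 + 0.15×34.6 + 0.41×29.7 = 36.507%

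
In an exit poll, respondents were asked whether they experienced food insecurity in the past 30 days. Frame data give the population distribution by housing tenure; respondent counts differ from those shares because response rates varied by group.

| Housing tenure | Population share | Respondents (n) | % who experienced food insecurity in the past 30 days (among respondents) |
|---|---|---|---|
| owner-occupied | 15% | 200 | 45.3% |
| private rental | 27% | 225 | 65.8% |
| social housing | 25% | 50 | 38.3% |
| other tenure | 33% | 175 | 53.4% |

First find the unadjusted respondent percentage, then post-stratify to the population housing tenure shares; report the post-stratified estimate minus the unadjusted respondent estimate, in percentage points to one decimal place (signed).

Unadjusted (pooled respondent) estimate weights by respondent counts:
  (200/650)×45.3 + (225/650)×65.8 + (50/650)×38.3 + (175/650)×53.4 = 54.0385%
Post-stratified estimate weights by population shares:
  0.15×45.3 + 0.27×65.8 + 0.25×38.3 + 0.33×53.4 = 51.758%
Difference = 51.758 − 54.0385 = -2.2805 pp.

-2.3 percentage points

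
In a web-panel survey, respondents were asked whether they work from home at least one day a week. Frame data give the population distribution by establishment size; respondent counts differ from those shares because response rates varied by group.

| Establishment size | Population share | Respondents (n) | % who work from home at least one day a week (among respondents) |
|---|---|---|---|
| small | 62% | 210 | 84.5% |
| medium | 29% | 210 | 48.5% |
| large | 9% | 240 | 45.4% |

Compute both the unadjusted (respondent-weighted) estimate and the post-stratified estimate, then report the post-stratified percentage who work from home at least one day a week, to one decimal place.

Naive respondent-only estimate (weights = respondent counts):
  (210/660)×84.5 + (210/660)×48.5 + (240/660)×45.4 = 58.8273%
Post-stratifying to population shares instead:
  0.62×84.5 + 0.29×48.5 + 0.09×45.4 = 70.541%

70.5%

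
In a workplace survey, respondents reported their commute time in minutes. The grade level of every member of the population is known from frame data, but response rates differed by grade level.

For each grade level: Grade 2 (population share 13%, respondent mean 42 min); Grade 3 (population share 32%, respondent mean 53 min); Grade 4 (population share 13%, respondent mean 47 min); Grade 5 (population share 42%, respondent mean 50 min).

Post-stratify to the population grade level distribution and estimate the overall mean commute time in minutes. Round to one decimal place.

49.5

Weight each group's respondent value by its population share:
  Grade 2: 0.13 × 42 = 5.46
  Grade 3: 0.32 × 53 = 16.96
  Grade 4: 0.13 × 47 = 6.11
  Grade 5: 0.42 × 50 = 21
Post-stratified estimate = 49.53 → 49.5.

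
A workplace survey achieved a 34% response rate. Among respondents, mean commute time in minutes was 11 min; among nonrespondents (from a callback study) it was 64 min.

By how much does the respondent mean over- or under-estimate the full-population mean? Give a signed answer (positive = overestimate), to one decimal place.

Nonresponse fraction = 1 − 0.34 = 0.66.
Bias = (nonresponse fraction) × (respondent mean − nonrespondent mean)
     = 0.66 × (11 − 64) = 0.66 × -53 = -34.98.

-35.0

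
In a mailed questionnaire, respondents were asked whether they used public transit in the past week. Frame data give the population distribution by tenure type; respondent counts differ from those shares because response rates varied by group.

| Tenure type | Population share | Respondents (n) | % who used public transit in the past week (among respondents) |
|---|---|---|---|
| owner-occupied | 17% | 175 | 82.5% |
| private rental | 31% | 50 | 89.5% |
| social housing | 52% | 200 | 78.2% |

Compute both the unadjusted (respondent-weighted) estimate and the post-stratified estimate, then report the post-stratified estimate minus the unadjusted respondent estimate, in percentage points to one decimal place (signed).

+1.1 percentage points

Without adjustment, the pooled respondent share is:
  (175/425)×82.5 + (50/425)×89.5 + (200/425)×78.2 = 81.3%
Post-stratified estimate weights by population shares:
  0.17×82.5 + 0.31×89.5 + 0.52×78.2 = 82.434%
Difference = 82.434 − 81.3 = 1.134 pp.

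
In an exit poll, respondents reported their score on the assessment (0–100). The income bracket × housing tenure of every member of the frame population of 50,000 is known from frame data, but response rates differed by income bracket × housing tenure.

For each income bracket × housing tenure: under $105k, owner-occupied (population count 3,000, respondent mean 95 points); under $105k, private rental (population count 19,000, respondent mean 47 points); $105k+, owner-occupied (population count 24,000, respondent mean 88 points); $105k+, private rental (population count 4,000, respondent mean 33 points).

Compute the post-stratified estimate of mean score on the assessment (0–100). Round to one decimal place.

68.4

Post-stratification weights by population share, not respondent share:
  under $105k, owner-occupied: (3,000/50,000) × 95 = 5.7
  under $105k, private rental: (19,000/50,000) × 47 = 17.86
  $105k+, owner-occupied: (24,000/50,000) × 88 = 42.24
  $105k+, private rental: (4,000/50,000) × 33 = 2.64
Post-stratified estimate = 68.44 → 68.4.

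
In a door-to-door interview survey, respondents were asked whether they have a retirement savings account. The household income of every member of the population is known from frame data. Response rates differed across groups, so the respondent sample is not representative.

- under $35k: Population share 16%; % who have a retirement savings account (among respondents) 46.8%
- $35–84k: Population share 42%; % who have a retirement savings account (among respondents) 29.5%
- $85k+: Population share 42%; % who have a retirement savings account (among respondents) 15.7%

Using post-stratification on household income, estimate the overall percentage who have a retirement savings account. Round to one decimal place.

26.5%

Each cell contributes population-share × respondent value:
  under $35k: 0.16 × 46.8 = 7.488
  $35–84k: 0.42 × 29.5 = 12.39
  $85k+: 0.42 × 15.7 = 6.594
Post-stratified estimate = 26.472 → 26.5%.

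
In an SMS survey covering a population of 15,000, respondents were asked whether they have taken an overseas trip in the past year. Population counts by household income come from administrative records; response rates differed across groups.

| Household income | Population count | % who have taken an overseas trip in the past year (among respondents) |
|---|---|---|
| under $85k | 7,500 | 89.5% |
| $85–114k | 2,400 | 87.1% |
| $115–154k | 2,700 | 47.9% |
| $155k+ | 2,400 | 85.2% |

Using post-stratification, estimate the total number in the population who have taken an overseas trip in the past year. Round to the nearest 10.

12,140

Apply each group's respondent rate to its population count:
  under $85k: 7,500 × 89.5% = 6712.5
  $85–114k: 2,400 × 87.1% = 2090.4
  $115–154k: 2,700 × 47.9% = 1293.3
  $155k+: 2,400 × 85.2% = 2044.8
Estimated total = 12,141 → 12,140.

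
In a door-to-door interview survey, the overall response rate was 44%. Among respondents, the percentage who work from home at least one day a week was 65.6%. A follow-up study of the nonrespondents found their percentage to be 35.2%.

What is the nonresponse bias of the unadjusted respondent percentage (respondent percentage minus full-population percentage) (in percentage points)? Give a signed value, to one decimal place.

Nonresponse fraction = 1 − 0.44 = 0.56.
Bias = (nonresponse fraction) × (respondent percentage − nonrespondent percentage)
     = 0.56 × (65.6 − 35.2) = 0.56 × 30.4 = 17.024.

+17.0 percentage points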